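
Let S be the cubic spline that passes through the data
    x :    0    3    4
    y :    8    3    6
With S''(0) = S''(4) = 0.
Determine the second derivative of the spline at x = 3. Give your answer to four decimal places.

3.5000

With M_i denoting the second derivative at x_i, h_i = 3, 1, and Δ_i = (y_(i+1) − y_i)/h_i = -5/3, 3:
  3·M_0 + 8·M_1 + 1·M_2 = 6(Δ_1 - Δ_0) = 28
Natural end conditions: M_0 = M_2 = 0.
Forward elimination and back-substitution give M_0 = 0, M_1 = 7/2, M_2 = 0.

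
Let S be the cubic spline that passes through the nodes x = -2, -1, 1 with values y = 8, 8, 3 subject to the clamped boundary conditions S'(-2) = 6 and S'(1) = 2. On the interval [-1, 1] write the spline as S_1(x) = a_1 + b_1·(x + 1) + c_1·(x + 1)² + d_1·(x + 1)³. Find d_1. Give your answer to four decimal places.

0.8542

Put m_i = S'' at the i-th knot. Here h = (1, 2) and Δ = (0, -5/2), so the interior equations h_(i-1)·m_(i-1) + 2(h_(i-1)+h_i)·m_i + h_i·m_(i+1) = 6(Δ_i − Δ_(i-1)) read
  1·m_0 + 6·m_1 + 2·m_2 = 6(Δ_1 - Δ_0) = -15
Clamped end conditions give two more equations: 2h_0·m_0 + h_0·m_1 = 6(Δ_0 - S'(-2)) = -36 and h_1·m_1 + 2h_1·m_2 = 6(S'(1) - Δ_1) = 27.
Hence m_0 = -101/6, m_1 = -7/3, m_2 = 95/12.
On [-1, 1], with S_1(x) = a_1 + b_1·(x + 1) + c_1·(x + 1)² + d_1·(x + 1)³: c_1 = m_1/2 = -7/6, d_1 = (m_2 - m_1)/(6h_1) = 41/48, b_1 = Δ_1 - h_1(2m_1 + m_2)/6 = -43/12.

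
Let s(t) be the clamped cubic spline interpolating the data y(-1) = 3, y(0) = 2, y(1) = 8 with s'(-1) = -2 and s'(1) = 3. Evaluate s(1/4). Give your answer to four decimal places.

Put m_i = s'' at the i-th knot. Here h = (1, 1) and Δ = (-1, 6), so the interior equations h_(i-1)·m_(i-1) + 2(h_(i-1)+h_i)·m_i + h_i·m_(i+1) = 6(Δ_i − Δ_(i-1)) read
  1·m_0 + 4·m_1 + 1·m_2 = 6(Δ_1 - Δ_0) = 42
Clamped end conditions give two more equations: 2h_0·m_0 + h_0·m_1 = 6(Δ_0 - s'(-1)) = 6 and h_1·m_1 + 2h_1·m_2 = 6(s'(1) - Δ_1) = -18.
Hence m_0 = -5, m_1 = 16, m_2 = -17.
On [0, 1], s(t) = 2 + 7/2·t + 8·t² - 11/2·t³.
With t = 1/4: s(1/4) = 421/128.

3.2891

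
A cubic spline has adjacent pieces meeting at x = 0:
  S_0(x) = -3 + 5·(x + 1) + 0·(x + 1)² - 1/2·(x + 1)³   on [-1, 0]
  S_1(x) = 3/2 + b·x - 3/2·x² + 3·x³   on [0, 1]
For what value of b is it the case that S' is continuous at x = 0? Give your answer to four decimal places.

3.5000

S_0'(x) = 5 + 0·(x + 1) - 3/2·(x + 1)², so S_0'(0) = 7/2. On the right, S_1'(0) = b, so b = 7/2.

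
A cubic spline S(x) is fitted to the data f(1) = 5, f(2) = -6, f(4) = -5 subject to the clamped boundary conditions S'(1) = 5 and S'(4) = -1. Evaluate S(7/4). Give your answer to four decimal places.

-2.3242

Write M_i for S''(x_i). With h_i = 1, 2 and divided differences Δ_i = -11, 1/2, the continuity of S' gives the tridiagonal system
  1·M_0 + 6·M_1 + 2·M_2 = 6(Δ_1 - Δ_0) = 69
Clamped end conditions give two more equations: 2h_0·M_0 + h_0·M_1 = 6(Δ_0 - S'(1)) = -96 and h_1·M_1 + 2h_1·M_2 = 6(S'(4) - Δ_1) = -9.
Hence M_0 = -123/2, M_1 = 27, M_2 = -63/4.
On [1, 2], S(x) = 5 + 5·(x - 1) - 123/4·(x - 1)² + 59/4·(x - 1)³.
With (x - 1) = 3/4: S(7/4) = -595/256.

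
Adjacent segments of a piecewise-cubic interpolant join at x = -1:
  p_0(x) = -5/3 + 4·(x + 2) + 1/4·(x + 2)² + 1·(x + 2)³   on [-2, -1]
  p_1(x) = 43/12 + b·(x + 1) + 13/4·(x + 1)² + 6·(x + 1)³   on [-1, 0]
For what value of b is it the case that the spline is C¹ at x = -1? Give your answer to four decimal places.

p_0'(x) = 4 + 1/2·(x + 2) + 3·(x + 2)², so p_0'(-1) = 15/2. On the right, p_1'(-1) = b, so b = 15/2.

7.5000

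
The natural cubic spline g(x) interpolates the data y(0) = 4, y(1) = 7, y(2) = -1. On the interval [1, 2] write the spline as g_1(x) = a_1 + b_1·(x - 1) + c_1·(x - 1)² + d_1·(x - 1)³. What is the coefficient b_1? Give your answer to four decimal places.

-2.5000

With σ_i denoting the second derivative at x_i, h_i = 1, 1, and Δ_i = (y_(i+1) − y_i)/h_i = 3, -8:
  1·σ_0 + 4·σ_1 + 1·σ_2 = 6(Δ_1 - Δ_0) = -66
Natural end conditions: σ_0 = σ_2 = 0.
Solving: σ_0 = 0, σ_1 = -33/2, σ_2 = 0.
On [1, 2], with g_1(x) = a_1 + b_1·(x - 1) + c_1·(x - 1)² + d_1·(x - 1)³: c_1 = σ_1/2 = -33/4, d_1 = (σ_2 - σ_1)/(6h_1) = 11/4, b_1 = Δ_1 - h_1(2σ_1 + σ_2)/6 = -5/2.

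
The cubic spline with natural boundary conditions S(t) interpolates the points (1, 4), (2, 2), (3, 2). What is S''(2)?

With M_i denoting the second derivative at x_i, h_i = 1, 1, and Δ_i = (y_(i+1) − y_i)/h_i = -2, 0:
  1·M_0 + 4·M_1 + 1·M_2 = 6(Δ_1 - Δ_0) = 12
Natural end conditions: M_0 = M_2 = 0.
Hence M_0 = 0, M_1 = 3, M_2 = 0.

3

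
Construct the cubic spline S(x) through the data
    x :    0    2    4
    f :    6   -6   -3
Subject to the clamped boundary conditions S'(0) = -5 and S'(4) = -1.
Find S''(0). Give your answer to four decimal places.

-6.1250

Let m_i = S''(x_i). Step sizes h_i = 2, 2; slopes of the chords Δ_i = (y_(i+1) - y_i)/h_i = -6, 3/2.
  2·m_0 + 8·m_1 + 2·m_2 = 6(Δ_1 - Δ_0) = 45
Clamped end conditions give two more equations: 2h_0·m_0 + h_0·m_1 = 6(Δ_0 - S'(0)) = -6 and h_1·m_1 + 2h_1·m_2 = 6(S'(4) - Δ_1) = -15.
Forward elimination and back-substitution give m_0 = -49/8, m_1 = 37/4, m_2 = -67/8.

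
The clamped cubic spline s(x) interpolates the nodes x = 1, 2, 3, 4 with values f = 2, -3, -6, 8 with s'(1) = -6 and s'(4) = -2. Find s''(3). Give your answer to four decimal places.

Let M_i = s''(x_i). Step sizes h_i = 1, 1, 1; slopes of the chords Δ_i = (y_(i+1) - y_i)/h_i = -5, -3, 14.
  1·M_0 + 4·M_1 + 1·M_2 = 6(Δ_1 - Δ_0) = 12
  1·M_1 + 4·M_2 + 1·M_3 = 6(Δ_2 - Δ_1) = 102
Clamped end conditions give two more equations: 2h_0·M_0 + h_0·M_1 = 6(Δ_0 - s'(1)) = 6 and h_2·M_2 + 2h_2·M_3 = 6(s'(4) - Δ_2) = -96.
Solving the tridiagonal system: M_0 = 124/15, M_1 = -158/15, M_2 = 688/15, M_3 = -1064/15.

45.8667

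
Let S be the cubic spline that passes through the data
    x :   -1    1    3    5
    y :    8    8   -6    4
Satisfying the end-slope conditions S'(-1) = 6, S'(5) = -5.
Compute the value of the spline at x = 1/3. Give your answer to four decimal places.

With M_i denoting the second derivative at x_i, h_i = 2, 2, 2, and Δ_i = (y_(i+1) − y_i)/h_i = 0, -7, 5:
  2·M_0 + 8·M_1 + 2·M_2 = 6(Δ_1 - Δ_0) = -42
  2·M_1 + 8·M_2 + 2·M_3 = 6(Δ_2 - Δ_1) = 72
Clamped end conditions give two more equations: 2h_0·M_0 + h_0·M_1 = 6(Δ_0 - S'(-1)) = -36 and h_2·M_2 + 2h_2·M_3 = 6(S'(5) - Δ_2) = -60.
Solving: M_0 = -73/15, M_1 = -124/15, M_2 = 254/15, M_3 = -352/15.
On [-1, 1], S(x) = 8 + 6·(x + 1) - 73/30·(x + 1)² - 17/60·(x + 1)³.
With (x + 1) = 4/3: S(1/3) = 4456/405.

11.0025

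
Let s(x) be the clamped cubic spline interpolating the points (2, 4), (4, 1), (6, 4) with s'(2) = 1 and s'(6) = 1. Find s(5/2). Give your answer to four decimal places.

Let σ_i = s''(x_i). Step sizes h_i = 2, 2; slopes of the chords Δ_i = (y_(i+1) - y_i)/h_i = -3/2, 3/2.
  2·σ_0 + 8·σ_1 + 2·σ_2 = 6(Δ_1 - Δ_0) = 18
Clamped end conditions give two more equations: 2h_0·σ_0 + h_0·σ_1 = 6(Δ_0 - s'(2)) = -15 and h_1·σ_1 + 2h_1·σ_2 = 6(s'(6) - Δ_1) = -3.
Forward elimination and back-substitution give σ_0 = -6, σ_1 = 9/2, σ_2 = -3.
On [2, 4], s(x) = 4 + 1·(x - 2) - 3·(x - 2)² + 7/8·(x - 2)³.
With (x - 2) = 1/2: s(5/2) = 247/64.

3.8594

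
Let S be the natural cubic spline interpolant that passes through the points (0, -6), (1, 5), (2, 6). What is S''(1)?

Write σ_i for S''(x_i). With h_i = 1, 1 and divided differences Δ_i = 11, 1, the continuity of S' gives the tridiagonal system
  1·σ_0 + 4·σ_1 + 1·σ_2 = 6(Δ_1 - Δ_0) = -60
Natural end conditions: σ_0 = σ_2 = 0.
Forward elimination and back-substitution give σ_0 = 0, σ_1 = -15, σ_2 = 0.

-15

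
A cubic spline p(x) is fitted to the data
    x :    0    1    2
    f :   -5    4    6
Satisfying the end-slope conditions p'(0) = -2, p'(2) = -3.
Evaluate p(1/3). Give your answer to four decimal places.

Let m_i = p''(x_i). Step sizes h_i = 1, 1; slopes of the chords Δ_i = (y_(i+1) - y_i)/h_i = 9, 2.
  1·m_0 + 4·m_1 + 1·m_2 = 6(Δ_1 - Δ_0) = -42
Clamped end conditions give two more equations: 2h_0·m_0 + h_0·m_1 = 6(Δ_0 - p'(0)) = 66 and h_1·m_1 + 2h_1·m_2 = 6(p'(2) - Δ_1) = -30.
Solving: m_0 = 43, m_1 = -20, m_2 = -5.
On [0, 1], p(x) = -5 - 2·x + 43/2·x² - 21/2·x³.
With x = 1/3: p(1/3) = -11/3.

-3.6667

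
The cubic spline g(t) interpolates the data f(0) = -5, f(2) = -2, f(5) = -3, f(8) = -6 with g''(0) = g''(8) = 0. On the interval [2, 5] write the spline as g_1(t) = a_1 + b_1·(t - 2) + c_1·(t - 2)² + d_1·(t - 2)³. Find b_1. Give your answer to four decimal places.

0.7793

Put M_i = g'' at the i-th knot. Here h = (2, 3, 3) and Δ = (3/2, -1/3, -1), so the interior equations h_(i-1)·M_(i-1) + 2(h_(i-1)+h_i)·M_i + h_i·M_(i+1) = 6(Δ_i − Δ_(i-1)) read
  2·M_0 + 10·M_1 + 3·M_2 = 6(Δ_1 - Δ_0) = -11
  3·M_1 + 12·M_2 + 3·M_3 = 6(Δ_2 - Δ_1) = -4
Natural end conditions: M_0 = M_3 = 0.
Hence M_0 = 0, M_1 = -40/37, M_2 = -7/111, M_3 = 0.
On [2, 5], with g_1(t) = a_1 + b_1·(t - 2) + c_1·(t - 2)² + d_1·(t - 2)³: c_1 = M_1/2 = -20/37, d_1 = (M_2 - M_1)/(6h_1) = 113/1998, b_1 = Δ_1 - h_1(2M_1 + M_2)/6 = 173/222.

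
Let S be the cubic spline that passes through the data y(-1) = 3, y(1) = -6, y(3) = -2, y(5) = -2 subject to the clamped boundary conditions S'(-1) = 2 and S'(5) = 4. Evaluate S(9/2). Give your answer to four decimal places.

-3.0156

Put M_i = S'' at the i-th knot. Here h = (2, 2, 2) and Δ = (-9/2, 2, 0), so the interior equations h_(i-1)·M_(i-1) + 2(h_(i-1)+h_i)·M_i + h_i·M_(i+1) = 6(Δ_i − Δ_(i-1)) read
  2·M_0 + 8·M_1 + 2·M_2 = 6(Δ_1 - Δ_0) = 39
  2·M_1 + 8·M_2 + 2·M_3 = 6(Δ_2 - Δ_1) = -12
Clamped end conditions give two more equations: 2h_0·M_0 + h_0·M_1 = 6(Δ_0 - S'(-1)) = -39 and h_2·M_2 + 2h_2·M_3 = 6(S'(5) - Δ_2) = 24.
Forward elimination and back-substitution give M_0 = -89/6, M_1 = 61/6, M_2 = -19/3, M_3 = 55/6.
On [3, 5], S(x) = -2 + 7/6·(x - 3) - 19/6·(x - 3)² + 31/24·(x - 3)³.
With (x - 3) = 3/2: S(9/2) = -193/64.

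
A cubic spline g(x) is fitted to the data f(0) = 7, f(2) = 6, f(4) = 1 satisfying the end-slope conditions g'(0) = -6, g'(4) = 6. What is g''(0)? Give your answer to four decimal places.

Let m_i = g''(x_i). Step sizes h_i = 2, 2; slopes of the chords Δ_i = (y_(i+1) - y_i)/h_i = -1/2, -5/2.
  2·m_0 + 8·m_1 + 2·m_2 = 6(Δ_1 - Δ_0) = -12
Clamped end conditions give two more equations: 2h_0·m_0 + h_0·m_1 = 6(Δ_0 - g'(0)) = 33 and h_1·m_1 + 2h_1·m_2 = 6(g'(4) - Δ_1) = 51.
Hence m_0 = 51/4, m_1 = -9, m_2 = 69/4.

12.7500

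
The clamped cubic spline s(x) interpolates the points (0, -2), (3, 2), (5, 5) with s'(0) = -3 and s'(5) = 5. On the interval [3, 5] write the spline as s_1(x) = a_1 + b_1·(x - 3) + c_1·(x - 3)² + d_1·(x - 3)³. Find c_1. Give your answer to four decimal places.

With σ_i denoting the second derivative at x_i, h_i = 3, 2, and Δ_i = (y_(i+1) − y_i)/h_i = 4/3, 3/2:
  3·σ_0 + 10·σ_1 + 2·σ_2 = 6(Δ_1 - Δ_0) = 1
Clamped end conditions give two more equations: 2h_0·σ_0 + h_0·σ_1 = 6(Δ_0 - s'(0)) = 26 and h_1·σ_1 + 2h_1·σ_2 = 6(s'(5) - Δ_1) = 21.
Solving the tridiagonal system: σ_0 = 35/6, σ_1 = -3, σ_2 = 27/4.
On [3, 5], with s_1(x) = a_1 + b_1·(x - 3) + c_1·(x - 3)² + d_1·(x - 3)³: c_1 = σ_1/2 = -3/2, d_1 = (σ_2 - σ_1)/(6h_1) = 13/16, b_1 = Δ_1 - h_1(2σ_1 + σ_2)/6 = 5/4.

-1.5000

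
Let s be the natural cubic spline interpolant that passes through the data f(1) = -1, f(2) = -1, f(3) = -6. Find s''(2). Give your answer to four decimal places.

Put M_i = s'' at the i-th knot. Here h = (1, 1) and Δ = (0, -5), so the interior equations h_(i-1)·M_(i-1) + 2(h_(i-1)+h_i)·M_i + h_i·M_(i+1) = 6(Δ_i − Δ_(i-1)) read
  1·M_0 + 4·M_1 + 1·M_2 = 6(Δ_1 - Δ_0) = -30
Natural end conditions: M_0 = M_2 = 0.
Solving: M_0 = 0, M_1 = -15/2, M_2 = 0.

-7.5000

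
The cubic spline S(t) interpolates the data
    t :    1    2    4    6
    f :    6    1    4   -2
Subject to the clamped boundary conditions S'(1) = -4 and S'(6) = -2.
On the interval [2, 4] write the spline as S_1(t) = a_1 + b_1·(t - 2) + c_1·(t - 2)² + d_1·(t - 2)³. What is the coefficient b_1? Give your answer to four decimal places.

-2.9348

Write M_i for S''(x_i). With h_i = 1, 2, 2 and divided differences Δ_i = -5, 3/2, -3, the continuity of S' gives the tridiagonal system
  1·M_0 + 6·M_1 + 2·M_2 = 6(Δ_1 - Δ_0) = 39
  2·M_1 + 8·M_2 + 2·M_3 = 6(Δ_2 - Δ_1) = -27
Clamped end conditions give two more equations: 2h_0·M_0 + h_0·M_1 = 6(Δ_0 - S'(1)) = -6 and h_2·M_2 + 2h_2·M_3 = 6(S'(6) - Δ_2) = 6.
Solving the tridiagonal system: M_0 = -187/23, M_1 = 236/23, M_2 = -166/23, M_3 = 235/46.
On [2, 4], with S_1(t) = a_1 + b_1·(t - 2) + c_1·(t - 2)² + d_1·(t - 2)³: c_1 = M_1/2 = 118/23, d_1 = (M_2 - M_1)/(6h_1) = -67/46, b_1 = Δ_1 - h_1(2M_1 + M_2)/6 = -135/46.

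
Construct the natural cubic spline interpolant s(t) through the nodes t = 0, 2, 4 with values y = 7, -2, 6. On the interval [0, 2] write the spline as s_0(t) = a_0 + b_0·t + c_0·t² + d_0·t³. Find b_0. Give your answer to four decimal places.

With σ_i denoting the second derivative at x_i, h_i = 2, 2, and Δ_i = (y_(i+1) − y_i)/h_i = -9/2, 4:
  2·σ_0 + 8·σ_1 + 2·σ_2 = 6(Δ_1 - Δ_0) = 51
Natural end conditions: σ_0 = σ_2 = 0.
Forward elimination and back-substitution give σ_0 = 0, σ_1 = 51/8, σ_2 = 0.
On [0, 2], with s_0(t) = a_0 + b_0·t + c_0·t² + d_0·t³: c_0 = σ_0/2 = 0, d_0 = (σ_1 - σ_0)/(6h_0) = 17/32, b_0 = Δ_0 - h_0(2σ_0 + σ_1)/6 = -53/8.

-6.6250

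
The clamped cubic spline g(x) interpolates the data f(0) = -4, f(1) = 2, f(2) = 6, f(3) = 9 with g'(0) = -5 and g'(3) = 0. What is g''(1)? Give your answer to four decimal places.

-14.2667

Let m_i = g''(x_i). Step sizes h_i = 1, 1, 1; slopes of the chords Δ_i = (y_(i+1) - y_i)/h_i = 6, 4, 3.
  1·m_0 + 4·m_1 + 1·m_2 = 6(Δ_1 - Δ_0) = -12
  1·m_1 + 4·m_2 + 1·m_3 = 6(Δ_2 - Δ_1) = -6
Clamped end conditions give two more equations: 2h_0·m_0 + h_0·m_1 = 6(Δ_0 - g'(0)) = 66 and h_2·m_2 + 2h_2·m_3 = 6(g'(3) - Δ_2) = -18.
Forward elimination and back-substitution give m_0 = 602/15, m_1 = -214/15, m_2 = 74/15, m_3 = -172/15.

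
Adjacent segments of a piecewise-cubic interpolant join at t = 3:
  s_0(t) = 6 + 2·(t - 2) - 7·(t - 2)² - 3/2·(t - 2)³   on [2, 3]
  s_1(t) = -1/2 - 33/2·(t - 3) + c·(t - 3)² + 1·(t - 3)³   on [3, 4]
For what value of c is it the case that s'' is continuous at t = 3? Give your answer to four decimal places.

s_0''(t) = -14 - 9·(t - 2), so s_0''(3) = -23. On the right, s_1''(3) = 2c, so c = -23/2.

-11.5000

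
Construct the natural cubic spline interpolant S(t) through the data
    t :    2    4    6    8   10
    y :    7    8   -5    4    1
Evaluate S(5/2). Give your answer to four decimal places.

Put M_i = S'' at the i-th knot. Here h = (2, 2, 2, 2) and Δ = (1/2, -13/2, 9/2, -3/2), so the interior equations h_(i-1)·M_(i-1) + 2(h_(i-1)+h_i)·M_i + h_i·M_(i+1) = 6(Δ_i − Δ_(i-1)) read
  2·M_0 + 8·M_1 + 2·M_2 = 6(Δ_1 - Δ_0) = -42
  2·M_1 + 8·M_2 + 2·M_3 = 6(Δ_2 - Δ_1) = 66
  2·M_2 + 8·M_3 + 2·M_4 = 6(Δ_3 - Δ_2) = -36
Natural end conditions: M_0 = M_4 = 0.
Solving: M_0 = 0, M_1 = -465/56, M_2 = 171/14, M_3 = -423/56, M_4 = 0.
On [2, 4], S(t) = 7 + 183/56·(t - 2) + 0·(t - 2)² - 155/224·(t - 2)³.
With (t - 2) = 1/2: S(5/2) = 15317/1792.

8.5474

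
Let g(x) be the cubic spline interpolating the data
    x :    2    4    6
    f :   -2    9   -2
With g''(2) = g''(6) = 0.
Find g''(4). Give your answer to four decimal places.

-8.2500

Put σ_i = g'' at the i-th knot. Here h = (2, 2) and Δ = (11/2, -11/2), so the interior equations h_(i-1)·σ_(i-1) + 2(h_(i-1)+h_i)·σ_i + h_i·σ_(i+1) = 6(Δ_i − Δ_(i-1)) read
  2·σ_0 + 8·σ_1 + 2·σ_2 = 6(Δ_1 - Δ_0) = -66
Natural end conditions: σ_0 = σ_2 = 0.
Hence σ_0 = 0, σ_1 = -33/4, σ_2 = 0.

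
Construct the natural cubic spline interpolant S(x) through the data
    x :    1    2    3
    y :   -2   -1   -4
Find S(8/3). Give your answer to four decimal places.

-2.7037

Let σ_i = S''(x_i). Step sizes h_i = 1, 1; slopes of the chords Δ_i = (y_(i+1) - y_i)/h_i = 1, -3.
  1·σ_0 + 4·σ_1 + 1·σ_2 = 6(Δ_1 - Δ_0) = -24
Natural end conditions: σ_0 = σ_2 = 0.
Forward elimination and back-substitution give σ_0 = 0, σ_1 = -6, σ_2 = 0.
On [2, 3], S(x) = -1 - 1·(x - 2) - 3·(x - 2)² + 1·(x - 2)³.
With (x - 2) = 2/3: S(8/3) = -73/27.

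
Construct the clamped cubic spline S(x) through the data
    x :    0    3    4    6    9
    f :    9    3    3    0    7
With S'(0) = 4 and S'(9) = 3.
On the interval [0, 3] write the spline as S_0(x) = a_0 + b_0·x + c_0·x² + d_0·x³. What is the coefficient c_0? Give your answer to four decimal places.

-4.2866

Write σ_i for S''(x_i). With h_i = 3, 1, 2, 3 and divided differences Δ_i = -2, 0, -3/2, 7/3, the continuity of S' gives the tridiagonal system
  3·σ_0 + 8·σ_1 + 1·σ_2 = 6(Δ_1 - Δ_0) = 12
  1·σ_1 + 6·σ_2 + 2·σ_3 = 6(Δ_2 - Δ_1) = -9
  2·σ_2 + 10·σ_3 + 3·σ_4 = 6(Δ_3 - Δ_2) = 23
Clamped end conditions give two more equations: 2h_0·σ_0 + h_0·σ_1 = 6(Δ_0 - S'(0)) = -36 and h_3·σ_3 + 2h_3·σ_4 = 6(S'(9) - Δ_3) = 4.
Hence σ_0 = -3395/396, σ_1 = 1019/198, σ_2 = -1367/396, σ_3 = 325/99, σ_4 = -193/198.
On [0, 3], with S_0(x) = a_0 + b_0·x + c_0·x² + d_0·x³: c_0 = σ_0/2 = -3395/792, d_0 = (σ_1 - σ_0)/(6h_0) = 1811/2376, b_0 = Δ_0 - h_0(2σ_0 + σ_1)/6 = 4.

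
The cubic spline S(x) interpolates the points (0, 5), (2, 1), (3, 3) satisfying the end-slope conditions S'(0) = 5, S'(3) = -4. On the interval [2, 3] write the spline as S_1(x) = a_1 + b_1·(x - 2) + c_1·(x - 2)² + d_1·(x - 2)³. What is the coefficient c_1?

7

Put m_i = S'' at the i-th knot. Here h = (2, 1) and Δ = (-2, 2), so the interior equations h_(i-1)·m_(i-1) + 2(h_(i-1)+h_i)·m_i + h_i·m_(i+1) = 6(Δ_i − Δ_(i-1)) read
  2·m_0 + 6·m_1 + 1·m_2 = 6(Δ_1 - Δ_0) = 24
Clamped end conditions give two more equations: 2h_0·m_0 + h_0·m_1 = 6(Δ_0 - S'(0)) = -42 and h_1·m_1 + 2h_1·m_2 = 6(S'(3) - Δ_1) = -36.
Forward elimination and back-substitution give m_0 = -35/2, m_1 = 14, m_2 = -25.
On [2, 3], with S_1(x) = a_1 + b_1·(x - 2) + c_1·(x - 2)² + d_1·(x - 2)³: c_1 = m_1/2 = 7, d_1 = (m_2 - m_1)/(6h_1) = -13/2, b_1 = Δ_1 - h_1(2m_1 + m_2)/6 = 3/2.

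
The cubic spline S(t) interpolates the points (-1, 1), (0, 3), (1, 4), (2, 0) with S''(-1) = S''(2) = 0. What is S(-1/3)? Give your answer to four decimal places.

2.3086

With M_i denoting the second derivative at x_i, h_i = 1, 1, 1, and Δ_i = (y_(i+1) − y_i)/h_i = 2, 1, -4:
  1·M_0 + 4·M_1 + 1·M_2 = 6(Δ_1 - Δ_0) = -6
  1·M_1 + 4·M_2 + 1·M_3 = 6(Δ_2 - Δ_1) = -30
Natural end conditions: M_0 = M_3 = 0.
Hence M_0 = 0, M_1 = 2/5, M_2 = -38/5, M_3 = 0.
On [-1, 0], S(t) = 1 + 29/15·(t + 1) + 0·(t + 1)² + 1/15·(t + 1)³.
With (t + 1) = 2/3: S(-1/3) = 187/81.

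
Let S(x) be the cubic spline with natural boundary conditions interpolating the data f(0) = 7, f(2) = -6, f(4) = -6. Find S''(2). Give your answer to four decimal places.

4.8750

Write m_i for S''(x_i). With h_i = 2, 2 and divided differences Δ_i = -13/2, 0, the continuity of S' gives the tridiagonal system
  2·m_0 + 8·m_1 + 2·m_2 = 6(Δ_1 - Δ_0) = 39
Natural end conditions: m_0 = m_2 = 0.
Solving: m_0 = 0, m_1 = 39/8, m_2 = 0.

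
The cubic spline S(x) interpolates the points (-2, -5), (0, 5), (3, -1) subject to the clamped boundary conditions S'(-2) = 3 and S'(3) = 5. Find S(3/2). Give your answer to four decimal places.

Let M_i = S''(x_i). Step sizes h_i = 2, 3; slopes of the chords Δ_i = (y_(i+1) - y_i)/h_i = 5, -2.
  2·M_0 + 10·M_1 + 3·M_2 = 6(Δ_1 - Δ_0) = -42
Clamped end conditions give two more equations: 2h_0·M_0 + h_0·M_1 = 6(Δ_0 - S'(-2)) = 12 and h_1·M_1 + 2h_1·M_2 = 6(S'(3) - Δ_1) = 42.
Hence M_0 = 38/5, M_1 = -46/5, M_2 = 58/5.
On [0, 3], S(x) = 5 + 7/5·x - 23/5·x² + 52/45·x³.
With x = 3/2: S(3/2) = 13/20.

0.6500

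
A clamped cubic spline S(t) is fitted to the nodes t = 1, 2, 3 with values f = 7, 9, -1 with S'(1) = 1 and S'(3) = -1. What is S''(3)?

44

Let m_i = S''(x_i). Step sizes h_i = 1, 1; slopes of the chords Δ_i = (y_(i+1) - y_i)/h_i = 2, -10.
  1·m_0 + 4·m_1 + 1·m_2 = 6(Δ_1 - Δ_0) = -72
Clamped end conditions give two more equations: 2h_0·m_0 + h_0·m_1 = 6(Δ_0 - S'(1)) = 6 and h_1·m_1 + 2h_1·m_2 = 6(S'(3) - Δ_1) = 54.
Solving the tridiagonal system: m_0 = 20, m_1 = -34, m_2 = 44.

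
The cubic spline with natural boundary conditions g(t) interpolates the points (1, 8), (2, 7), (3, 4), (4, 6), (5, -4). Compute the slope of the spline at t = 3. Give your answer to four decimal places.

With σ_i denoting the second derivative at x_i, h_i = 1, 1, 1, 1, and Δ_i = (y_(i+1) − y_i)/h_i = -1, -3, 2, -10:
  1·σ_0 + 4·σ_1 + 1·σ_2 = 6(Δ_1 - Δ_0) = -12
  1·σ_1 + 4·σ_2 + 1·σ_3 = 6(Δ_2 - Δ_1) = 30
  1·σ_2 + 4·σ_3 + 1·σ_4 = 6(Δ_3 - Δ_2) = -72
Natural end conditions: σ_0 = σ_4 = 0.
Forward elimination and back-substitution give σ_0 = 0, σ_1 = -93/14, σ_2 = 102/7, σ_3 = -303/14, σ_4 = 0.
On [3, 4], g'(t) = b_2 + 2c_2·(t - 3) + 3d_2·(t - 3)² with b_2 = Δ_2 - h_2(2σ_2 + σ_3)/6 = 3/4, c_2 = σ_2/2 = 51/7, d_2 = (σ_3 - σ_2)/(6h_2) = -169/28. So g'(3) = 3/4.

0.7500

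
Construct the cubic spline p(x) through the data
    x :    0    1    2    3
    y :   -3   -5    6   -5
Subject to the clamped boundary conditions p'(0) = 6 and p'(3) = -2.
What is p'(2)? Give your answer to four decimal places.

Let m_i = p''(x_i). Step sizes h_i = 1, 1, 1; slopes of the chords Δ_i = (y_(i+1) - y_i)/h_i = -2, 11, -11.
  1·m_0 + 4·m_1 + 1·m_2 = 6(Δ_1 - Δ_0) = 78
  1·m_1 + 4·m_2 + 1·m_3 = 6(Δ_2 - Δ_1) = -132
Clamped end conditions give two more equations: 2h_0·m_0 + h_0·m_1 = 6(Δ_0 - p'(0)) = -48 and h_2·m_2 + 2h_2·m_3 = 6(p'(3) - Δ_2) = 54.
Solving: m_0 = -704/15, m_1 = 688/15, m_2 = -878/15, m_3 = 844/15.
On [2, 3], p'(x) = b_2 + 2c_2·(x - 2) + 3d_2·(x - 2)² with b_2 = Δ_2 - h_2(2m_2 + m_3)/6 = -13/15, c_2 = m_2/2 = -439/15, d_2 = (m_3 - m_2)/(6h_2) = 287/15. So p'(2) = -13/15.

-0.8667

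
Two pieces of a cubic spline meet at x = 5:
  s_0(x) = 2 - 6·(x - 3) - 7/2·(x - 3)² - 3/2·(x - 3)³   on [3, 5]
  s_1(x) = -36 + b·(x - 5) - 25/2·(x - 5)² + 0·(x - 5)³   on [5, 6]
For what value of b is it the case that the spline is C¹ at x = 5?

-38

s_0'(x) = -6 - 7·(x - 3) - 9/2·(x - 3)², so s_0'(5) = -38. On the right, s_1'(5) = b, so b = -38.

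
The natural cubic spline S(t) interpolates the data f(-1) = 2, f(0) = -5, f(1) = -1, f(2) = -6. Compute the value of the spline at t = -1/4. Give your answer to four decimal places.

Write m_i for S''(x_i). With h_i = 1, 1, 1 and divided differences Δ_i = -7, 4, -5, the continuity of S' gives the tridiagonal system
  1·m_0 + 4·m_1 + 1·m_2 = 6(Δ_1 - Δ_0) = 66
  1·m_1 + 4·m_2 + 1·m_3 = 6(Δ_2 - Δ_1) = -54
Natural end conditions: m_0 = m_3 = 0.
Hence m_0 = 0, m_1 = 106/5, m_2 = -94/5, m_3 = 0.
On [-1, 0], S(t) = 2 - 158/15·(t + 1) + 0·(t + 1)² + 53/15·(t + 1)³.
With (t + 1) = 3/4: S(-1/4) = -1411/320.

-4.4094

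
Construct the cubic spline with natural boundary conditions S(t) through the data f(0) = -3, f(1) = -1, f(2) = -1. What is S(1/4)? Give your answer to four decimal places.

-2.3828

Let m_i = S''(x_i). Step sizes h_i = 1, 1; slopes of the chords Δ_i = (y_(i+1) - y_i)/h_i = 2, 0.
  1·m_0 + 4·m_1 + 1·m_2 = 6(Δ_1 - Δ_0) = -12
Natural end conditions: m_0 = m_2 = 0.
Solving the tridiagonal system: m_0 = 0, m_1 = -3, m_2 = 0.
On [0, 1], S(t) = -3 + 5/2·t + 0·t² - 1/2·t³.
With t = 1/4: S(1/4) = -305/128.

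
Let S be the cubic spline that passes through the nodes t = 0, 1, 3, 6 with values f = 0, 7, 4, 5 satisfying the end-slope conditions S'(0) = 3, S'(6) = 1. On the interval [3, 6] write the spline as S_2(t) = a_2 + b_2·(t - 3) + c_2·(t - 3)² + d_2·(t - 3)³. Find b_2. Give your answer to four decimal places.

With m_i denoting the second derivative at x_i, h_i = 1, 2, 3, and Δ_i = (y_(i+1) − y_i)/h_i = 7, -3/2, 1/3:
  1·m_0 + 6·m_1 + 2·m_2 = 6(Δ_1 - Δ_0) = -51
  2·m_1 + 10·m_2 + 3·m_3 = 6(Δ_2 - Δ_1) = 11
Clamped end conditions give two more equations: 2h_0·m_0 + h_0·m_1 = 6(Δ_0 - S'(0)) = 24 and h_2·m_2 + 2h_2·m_3 = 6(S'(6) - Δ_2) = 4.
Hence m_0 = 351/19, m_1 = -246/19, m_2 = 78/19, m_3 = -79/57.
On [3, 6], with S_2(t) = a_2 + b_2·(t - 3) + c_2·(t - 3)² + d_2·(t - 3)³: c_2 = m_2/2 = 39/19, d_2 = (m_3 - m_2)/(6h_2) = -313/1026, b_2 = Δ_2 - h_2(2m_2 + m_3)/6 = -117/38.

-3.0789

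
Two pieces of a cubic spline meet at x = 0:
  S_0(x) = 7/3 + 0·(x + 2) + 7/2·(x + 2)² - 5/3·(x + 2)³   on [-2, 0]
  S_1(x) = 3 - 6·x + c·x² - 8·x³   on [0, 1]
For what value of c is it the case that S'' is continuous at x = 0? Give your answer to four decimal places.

S_0''(x) = 7 - 10·(x + 2), so S_0''(0) = -13. On the right, S_1''(0) = 2c, so c = -13/2.

-6.5000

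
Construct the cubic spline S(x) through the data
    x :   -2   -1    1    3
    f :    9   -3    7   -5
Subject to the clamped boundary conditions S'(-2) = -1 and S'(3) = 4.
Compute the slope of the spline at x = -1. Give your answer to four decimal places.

-9.2609

Let σ_i = S''(x_i). Step sizes h_i = 1, 2, 2; slopes of the chords Δ_i = (y_(i+1) - y_i)/h_i = -12, 5, -6.
  1·σ_0 + 6·σ_1 + 2·σ_2 = 6(Δ_1 - Δ_0) = 102
  2·σ_1 + 8·σ_2 + 2·σ_3 = 6(Δ_2 - Δ_1) = -66
Clamped end conditions give two more equations: 2h_0·σ_0 + h_0·σ_1 = 6(Δ_0 - S'(-2)) = -66 and h_2·σ_2 + 2h_2·σ_3 = 6(S'(3) - Δ_2) = 60.
Hence σ_0 = -1138/23, σ_1 = 758/23, σ_2 = -532/23, σ_3 = 611/23.
On [-1, 1], S'(x) = b_1 + 2c_1·(x + 1) + 3d_1·(x + 1)² with b_1 = Δ_1 - h_1(2σ_1 + σ_2)/6 = -213/23, c_1 = σ_1/2 = 379/23, d_1 = (σ_2 - σ_1)/(6h_1) = -215/46. So S'(-1) = -213/23.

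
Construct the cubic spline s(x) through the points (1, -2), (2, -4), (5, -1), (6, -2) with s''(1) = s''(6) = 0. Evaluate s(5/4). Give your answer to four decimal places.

-2.6278

Let m_i = s''(x_i). Step sizes h_i = 1, 3, 1; slopes of the chords Δ_i = (y_(i+1) - y_i)/h_i = -2, 1, -1.
  1·m_0 + 8·m_1 + 3·m_2 = 6(Δ_1 - Δ_0) = 18
  3·m_1 + 8·m_2 + 1·m_3 = 6(Δ_2 - Δ_1) = -12
Natural end conditions: m_0 = m_3 = 0.
Solving the tridiagonal system: m_0 = 0, m_1 = 36/11, m_2 = -30/11, m_3 = 0.
On [1, 2], s(x) = -2 - 28/11·(x - 1) + 0·(x - 1)² + 6/11·(x - 1)³.
With (x - 1) = 1/4: s(5/4) = -925/352.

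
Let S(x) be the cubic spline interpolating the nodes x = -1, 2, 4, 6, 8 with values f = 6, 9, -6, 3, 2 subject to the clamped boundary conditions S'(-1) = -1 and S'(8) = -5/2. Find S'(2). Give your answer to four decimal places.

-5.3696

With M_i denoting the second derivative at x_i, h_i = 3, 2, 2, 2, and Δ_i = (y_(i+1) − y_i)/h_i = 1, -15/2, 9/2, -1/2:
  3·M_0 + 10·M_1 + 2·M_2 = 6(Δ_1 - Δ_0) = -51
  2·M_1 + 8·M_2 + 2·M_3 = 6(Δ_2 - Δ_1) = 72
  2·M_2 + 8·M_3 + 2·M_4 = 6(Δ_3 - Δ_2) = -30
Clamped end conditions give two more equations: 2h_0·M_0 + h_0·M_1 = 6(Δ_0 - S'(-1)) = 12 and h_3·M_3 + 2h_3·M_4 = 6(S'(8) - Δ_3) = -12.
Forward elimination and back-substitution give M_0 = 159/23, M_1 = -226/23, M_2 = 305/23, M_3 = -166/23, M_4 = 14/23.
On [2, 4], S'(x) = b_1 + 2c_1·(x - 2) + 3d_1·(x - 2)² with b_1 = Δ_1 - h_1(2M_1 + M_2)/6 = -247/46, c_1 = M_1/2 = -113/23, d_1 = (M_2 - M_1)/(6h_1) = 177/92. So S'(2) = -247/46.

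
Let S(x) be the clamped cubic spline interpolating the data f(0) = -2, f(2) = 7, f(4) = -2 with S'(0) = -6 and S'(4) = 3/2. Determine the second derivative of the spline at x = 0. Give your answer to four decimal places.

Put m_i = S'' at the i-th knot. Here h = (2, 2) and Δ = (9/2, -9/2), so the interior equations h_(i-1)·m_(i-1) + 2(h_(i-1)+h_i)·m_i + h_i·m_(i+1) = 6(Δ_i − Δ_(i-1)) read
  2·m_0 + 8·m_1 + 2·m_2 = 6(Δ_1 - Δ_0) = -54
Clamped end conditions give two more equations: 2h_0·m_0 + h_0·m_1 = 6(Δ_0 - S'(0)) = 63 and h_1·m_1 + 2h_1·m_2 = 6(S'(4) - Δ_1) = 36.
Forward elimination and back-substitution give m_0 = 195/8, m_1 = -69/4, m_2 = 141/8.

24.3750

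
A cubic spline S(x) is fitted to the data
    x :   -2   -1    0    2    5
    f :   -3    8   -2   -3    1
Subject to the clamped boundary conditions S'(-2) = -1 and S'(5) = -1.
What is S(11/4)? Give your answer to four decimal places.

Write σ_i for S''(x_i). With h_i = 1, 1, 2, 3 and divided differences Δ_i = 11, -10, -1/2, 4/3, the continuity of S' gives the tridiagonal system
  1·σ_0 + 4·σ_1 + 1·σ_2 = 6(Δ_1 - Δ_0) = -126
  1·σ_1 + 6·σ_2 + 2·σ_3 = 6(Δ_2 - Δ_1) = 57
  2·σ_2 + 10·σ_3 + 3·σ_4 = 6(Δ_3 - Δ_2) = 11
Clamped end conditions give two more equations: 2h_0·σ_0 + h_0·σ_1 = 6(Δ_0 - S'(-2)) = 72 and h_3·σ_3 + 2h_3·σ_4 = 6(S'(5) - Δ_3) = -14.
Hence σ_0 = 12863/208, σ_1 = -5375/104, σ_2 = 3929/208, σ_3 = -121/52, σ_4 = -365/312.
On [2, 5], S(x) = -3 + 883/208·(x - 2) - 121/104·(x - 2)² + 361/5616·(x - 2)³.
With (x - 2) = 3/4: S(11/4) = -5903/13312.

-0.4434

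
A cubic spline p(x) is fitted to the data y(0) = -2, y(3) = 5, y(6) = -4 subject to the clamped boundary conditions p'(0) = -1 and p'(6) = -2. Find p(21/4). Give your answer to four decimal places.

Write m_i for p''(x_i). With h_i = 3, 3 and divided differences Δ_i = 7/3, -3, the continuity of p' gives the tridiagonal system
  3·m_0 + 12·m_1 + 3·m_2 = 6(Δ_1 - Δ_0) = -32
Clamped end conditions give two more equations: 2h_0·m_0 + h_0·m_1 = 6(Δ_0 - p'(0)) = 20 and h_1·m_1 + 2h_1·m_2 = 6(p'(6) - Δ_1) = 6.
Solving the tridiagonal system: m_0 = 35/6, m_1 = -5, m_2 = 7/2.
On [3, 6], p(x) = 5 + 1/4·(x - 3) - 5/2·(x - 3)² + 17/36·(x - 3)³.
With (x - 3) = 9/4: p(21/4) = -439/256.

-1.7148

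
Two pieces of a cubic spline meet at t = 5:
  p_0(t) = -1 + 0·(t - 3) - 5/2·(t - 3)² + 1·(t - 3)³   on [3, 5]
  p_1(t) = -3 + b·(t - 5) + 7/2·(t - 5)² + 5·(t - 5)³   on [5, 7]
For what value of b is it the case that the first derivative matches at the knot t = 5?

2

p_0'(t) = 0 - 5·(t - 3) + 3·(t - 3)², so p_0'(5) = 2. On the right, p_1'(5) = b, so b = 2.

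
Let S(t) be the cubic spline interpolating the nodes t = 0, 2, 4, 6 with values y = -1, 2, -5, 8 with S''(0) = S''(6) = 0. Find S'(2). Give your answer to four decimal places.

-2.5000

Put M_i = S'' at the i-th knot. Here h = (2, 2, 2) and Δ = (3/2, -7/2, 13/2), so the interior equations h_(i-1)·M_(i-1) + 2(h_(i-1)+h_i)·M_i + h_i·M_(i+1) = 6(Δ_i − Δ_(i-1)) read
  2·M_0 + 8·M_1 + 2·M_2 = 6(Δ_1 - Δ_0) = -30
  2·M_1 + 8·M_2 + 2·M_3 = 6(Δ_2 - Δ_1) = 60
Natural end conditions: M_0 = M_3 = 0.
Hence M_0 = 0, M_1 = -6, M_2 = 9, M_3 = 0.
On [2, 4], S'(t) = b_1 + 2c_1·(t - 2) + 3d_1·(t - 2)² with b_1 = Δ_1 - h_1(2M_1 + M_2)/6 = -5/2, c_1 = M_1/2 = -3, d_1 = (M_2 - M_1)/(6h_1) = 5/4. So S'(2) = -5/2.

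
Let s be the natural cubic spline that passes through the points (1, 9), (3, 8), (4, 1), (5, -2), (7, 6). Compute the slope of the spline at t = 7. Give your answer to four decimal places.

5.9773

Write σ_i for s''(x_i). With h_i = 2, 1, 1, 2 and divided differences Δ_i = -1/2, -7, -3, 4, the continuity of s' gives the tridiagonal system
  2·σ_0 + 6·σ_1 + 1·σ_2 = 6(Δ_1 - Δ_0) = -39
  1·σ_1 + 4·σ_2 + 1·σ_3 = 6(Δ_2 - Δ_1) = 24
  1·σ_2 + 6·σ_3 + 2·σ_4 = 6(Δ_3 - Δ_2) = 42
Natural end conditions: σ_0 = σ_4 = 0.
Hence σ_0 = 0, σ_1 = -333/44, σ_2 = 141/22, σ_3 = 261/44, σ_4 = 0.
On [5, 7], s'(t) = b_3 + 2c_3·(t - 5) + 3d_3·(t - 5)² with b_3 = Δ_3 - h_3(2σ_3 + σ_4)/6 = 1/22, c_3 = σ_3/2 = 261/88, d_3 = (σ_4 - σ_3)/(6h_3) = -87/176. So s'(7) = 263/44.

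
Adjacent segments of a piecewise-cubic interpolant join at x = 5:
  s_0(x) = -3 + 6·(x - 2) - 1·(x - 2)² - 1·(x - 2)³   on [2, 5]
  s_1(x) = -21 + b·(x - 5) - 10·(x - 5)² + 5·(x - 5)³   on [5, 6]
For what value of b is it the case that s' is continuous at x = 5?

s_0'(x) = 6 - 2·(x - 2) - 3·(x - 2)², so s_0'(5) = -27. On the right, s_1'(5) = b, so b = -27.

-27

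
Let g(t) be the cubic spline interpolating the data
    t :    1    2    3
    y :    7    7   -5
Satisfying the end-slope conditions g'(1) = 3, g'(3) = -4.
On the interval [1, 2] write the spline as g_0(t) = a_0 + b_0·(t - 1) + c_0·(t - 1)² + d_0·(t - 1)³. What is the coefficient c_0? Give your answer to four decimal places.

2.7500

With M_i denoting the second derivative at x_i, h_i = 1, 1, and Δ_i = (y_(i+1) − y_i)/h_i = 0, -12:
  1·M_0 + 4·M_1 + 1·M_2 = 6(Δ_1 - Δ_0) = -72
Clamped end conditions give two more equations: 2h_0·M_0 + h_0·M_1 = 6(Δ_0 - g'(1)) = -18 and h_1·M_1 + 2h_1·M_2 = 6(g'(3) - Δ_1) = 48.
Solving the tridiagonal system: M_0 = 11/2, M_1 = -29, M_2 = 77/2.
On [1, 2], with g_0(t) = a_0 + b_0·(t - 1) + c_0·(t - 1)² + d_0·(t - 1)³: c_0 = M_0/2 = 11/4, d_0 = (M_1 - M_0)/(6h_0) = -23/4, b_0 = Δ_0 - h_0(2M_0 + M_1)/6 = 3.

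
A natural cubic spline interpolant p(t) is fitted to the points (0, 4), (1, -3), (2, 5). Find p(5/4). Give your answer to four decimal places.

Write m_i for p''(x_i). With h_i = 1, 1 and divided differences Δ_i = -7, 8, the continuity of p' gives the tridiagonal system
  1·m_0 + 4·m_1 + 1·m_2 = 6(Δ_1 - Δ_0) = 90
Natural end conditions: m_0 = m_2 = 0.
Forward elimination and back-substitution give m_0 = 0, m_1 = 45/2, m_2 = 0.
On [1, 2], p(t) = -3 + 1/2·(t - 1) + 45/4·(t - 1)² - 15/4·(t - 1)³.
With (t - 1) = 1/4: p(5/4) = -571/256.

-2.2305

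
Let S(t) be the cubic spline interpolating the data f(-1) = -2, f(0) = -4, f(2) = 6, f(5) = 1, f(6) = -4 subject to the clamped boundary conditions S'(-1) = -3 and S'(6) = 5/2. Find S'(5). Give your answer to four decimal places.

Put M_i = S'' at the i-th knot. Here h = (1, 2, 3, 1) and Δ = (-2, 5, -5/3, -5), so the interior equations h_(i-1)·M_(i-1) + 2(h_(i-1)+h_i)·M_i + h_i·M_(i+1) = 6(Δ_i − Δ_(i-1)) read
  1·M_0 + 6·M_1 + 2·M_2 = 6(Δ_1 - Δ_0) = 42
  2·M_1 + 10·M_2 + 3·M_3 = 6(Δ_2 - Δ_1) = -40
  3·M_2 + 8·M_3 + 1·M_4 = 6(Δ_3 - Δ_2) = -20
Clamped end conditions give two more equations: 2h_0·M_0 + h_0·M_1 = 6(Δ_0 - S'(-1)) = 6 and h_3·M_3 + 2h_3·M_4 = 6(S'(6) - Δ_3) = 45.
Hence M_0 = -307/222, M_1 = 973/111, M_2 = -2045/444, M_3 = -283/74, M_4 = 3613/148.
On [5, 6], S'(t) = b_3 + 2c_3·(t - 5) + 3d_3·(t - 5)² with b_3 = Δ_3 - h_3(2M_3 + M_4)/6 = -2307/296, c_3 = M_3/2 = -283/148, d_3 = (M_4 - M_3)/(6h_3) = 1393/296. So S'(5) = -2307/296.

-7.7939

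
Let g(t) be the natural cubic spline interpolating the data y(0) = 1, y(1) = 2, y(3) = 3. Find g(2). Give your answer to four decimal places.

2.6250

With m_i denoting the second derivative at x_i, h_i = 1, 2, and Δ_i = (y_(i+1) − y_i)/h_i = 1, 1/2:
  1·m_0 + 6·m_1 + 2·m_2 = 6(Δ_1 - Δ_0) = -3
Natural end conditions: m_0 = m_2 = 0.
Hence m_0 = 0, m_1 = -1/2, m_2 = 0.
On [1, 3], g(t) = 2 + 5/6·(t - 1) - 1/4·(t - 1)² + 1/24·(t - 1)³.
With (t - 1) = 1: g(2) = 21/8.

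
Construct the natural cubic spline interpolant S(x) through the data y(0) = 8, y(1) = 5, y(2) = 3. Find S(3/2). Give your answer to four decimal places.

3.9063

Write M_i for S''(x_i). With h_i = 1, 1 and divided differences Δ_i = -3, -2, the continuity of S' gives the tridiagonal system
  1·M_0 + 4·M_1 + 1·M_2 = 6(Δ_1 - Δ_0) = 6
Natural end conditions: M_0 = M_2 = 0.
Forward elimination and back-substitution give M_0 = 0, M_1 = 3/2, M_2 = 0.
On [1, 2], S(x) = 5 - 5/2·(x - 1) + 3/4·(x - 1)² - 1/4·(x - 1)³.
With (x - 1) = 1/2: S(3/2) = 125/32.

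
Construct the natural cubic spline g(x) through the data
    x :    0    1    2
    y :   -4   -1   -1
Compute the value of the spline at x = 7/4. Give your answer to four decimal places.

-0.8242

Put σ_i = g'' at the i-th knot. Here h = (1, 1) and Δ = (3, 0), so the interior equations h_(i-1)·σ_(i-1) + 2(h_(i-1)+h_i)·σ_i + h_i·σ_(i+1) = 6(Δ_i − Δ_(i-1)) read
  1·σ_0 + 4·σ_1 + 1·σ_2 = 6(Δ_1 - Δ_0) = -18
Natural end conditions: σ_0 = σ_2 = 0.
Hence σ_0 = 0, σ_1 = -9/2, σ_2 = 0.
On [1, 2], g(x) = -1 + 3/2·(x - 1) - 9/4·(x - 1)² + 3/4·(x - 1)³.
With (x - 1) = 3/4: g(7/4) = -211/256.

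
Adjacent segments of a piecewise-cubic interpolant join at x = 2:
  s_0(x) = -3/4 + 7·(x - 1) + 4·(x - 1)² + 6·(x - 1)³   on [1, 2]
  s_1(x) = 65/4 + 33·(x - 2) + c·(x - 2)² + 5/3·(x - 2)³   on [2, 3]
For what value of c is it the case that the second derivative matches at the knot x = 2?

s_0''(x) = 8 + 36·(x - 1), so s_0''(2) = 44. On the right, s_1''(2) = 2c, so c = 22.

22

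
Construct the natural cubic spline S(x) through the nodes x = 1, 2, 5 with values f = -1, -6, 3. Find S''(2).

6

Put M_i = S'' at the i-th knot. Here h = (1, 3) and Δ = (-5, 3), so the interior equations h_(i-1)·M_(i-1) + 2(h_(i-1)+h_i)·M_i + h_i·M_(i+1) = 6(Δ_i − Δ_(i-1)) read
  1·M_0 + 8·M_1 + 3·M_2 = 6(Δ_1 - Δ_0) = 48
Natural end conditions: M_0 = M_2 = 0.
Solving: M_0 = 0, M_1 = 6, M_2 = 0.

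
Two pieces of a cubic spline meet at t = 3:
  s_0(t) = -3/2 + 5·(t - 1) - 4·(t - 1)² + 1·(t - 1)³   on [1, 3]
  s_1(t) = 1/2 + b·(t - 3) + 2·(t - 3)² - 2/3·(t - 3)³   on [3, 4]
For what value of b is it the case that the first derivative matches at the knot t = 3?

s_0'(t) = 5 - 8·(t - 1) + 3·(t - 1)², so s_0'(3) = 1. On the right, s_1'(3) = b, so b = 1.

1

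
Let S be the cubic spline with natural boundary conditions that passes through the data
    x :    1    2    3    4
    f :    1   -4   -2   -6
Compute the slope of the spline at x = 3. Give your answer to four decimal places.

0.1333

Write m_i for S''(x_i). With h_i = 1, 1, 1 and divided differences Δ_i = -5, 2, -4, the continuity of S' gives the tridiagonal system
  1·m_0 + 4·m_1 + 1·m_2 = 6(Δ_1 - Δ_0) = 42
  1·m_1 + 4·m_2 + 1·m_3 = 6(Δ_2 - Δ_1) = -36
Natural end conditions: m_0 = m_3 = 0.
Solving: m_0 = 0, m_1 = 68/5, m_2 = -62/5, m_3 = 0.
On [3, 4], S'(x) = b_2 + 2c_2·(x - 3) + 3d_2·(x - 3)² with b_2 = Δ_2 - h_2(2m_2 + m_3)/6 = 2/15, c_2 = m_2/2 = -31/5, d_2 = (m_3 - m_2)/(6h_2) = 31/15. So S'(3) = 2/15.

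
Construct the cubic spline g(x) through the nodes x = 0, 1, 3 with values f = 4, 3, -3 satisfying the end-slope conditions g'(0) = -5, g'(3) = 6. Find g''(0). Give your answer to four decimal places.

17.6667

Put M_i = g'' at the i-th knot. Here h = (1, 2) and Δ = (-1, -3), so the interior equations h_(i-1)·M_(i-1) + 2(h_(i-1)+h_i)·M_i + h_i·M_(i+1) = 6(Δ_i − Δ_(i-1)) read
  1·M_0 + 6·M_1 + 2·M_2 = 6(Δ_1 - Δ_0) = -12
Clamped end conditions give two more equations: 2h_0·M_0 + h_0·M_1 = 6(Δ_0 - g'(0)) = 24 and h_1·M_1 + 2h_1·M_2 = 6(g'(3) - Δ_1) = 54.
Solving: M_0 = 53/3, M_1 = -34/3, M_2 = 115/6.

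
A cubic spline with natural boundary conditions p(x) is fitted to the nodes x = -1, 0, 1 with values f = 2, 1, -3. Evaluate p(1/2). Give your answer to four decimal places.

-0.7188

Put m_i = p'' at the i-th knot. Here h = (1, 1) and Δ = (-1, -4), so the interior equations h_(i-1)·m_(i-1) + 2(h_(i-1)+h_i)·m_i + h_i·m_(i+1) = 6(Δ_i − Δ_(i-1)) read
  1·m_0 + 4·m_1 + 1·m_2 = 6(Δ_1 - Δ_0) = -18
Natural end conditions: m_0 = m_2 = 0.
Forward elimination and back-substitution give m_0 = 0, m_1 = -9/2, m_2 = 0.
On [0, 1], p(x) = 1 - 5/2·x - 9/4·x² + 3/4·x³.
With x = 1/2: p(1/2) = -23/32.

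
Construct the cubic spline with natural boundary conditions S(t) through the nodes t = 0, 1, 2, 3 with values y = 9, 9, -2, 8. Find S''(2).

38

Put m_i = S'' at the i-th knot. Here h = (1, 1, 1) and Δ = (0, -11, 10), so the interior equations h_(i-1)·m_(i-1) + 2(h_(i-1)+h_i)·m_i + h_i·m_(i+1) = 6(Δ_i − Δ_(i-1)) read
  1·m_0 + 4·m_1 + 1·m_2 = 6(Δ_1 - Δ_0) = -66
  1·m_1 + 4·m_2 + 1·m_3 = 6(Δ_2 - Δ_1) = 126
Natural end conditions: m_0 = m_3 = 0.
Solving the tridiagonal system: m_0 = 0, m_1 = -26, m_2 = 38, m_3 = 0.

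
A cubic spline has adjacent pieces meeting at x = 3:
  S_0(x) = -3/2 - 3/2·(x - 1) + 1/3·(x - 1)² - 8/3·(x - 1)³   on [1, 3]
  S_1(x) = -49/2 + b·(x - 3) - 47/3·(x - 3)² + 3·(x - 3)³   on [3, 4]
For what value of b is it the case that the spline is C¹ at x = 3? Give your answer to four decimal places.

S_0'(x) = -3/2 + 2/3·(x - 1) - 8·(x - 1)², so S_0'(3) = -193/6. On the right, S_1'(3) = b, so b = -193/6.

-32.1667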